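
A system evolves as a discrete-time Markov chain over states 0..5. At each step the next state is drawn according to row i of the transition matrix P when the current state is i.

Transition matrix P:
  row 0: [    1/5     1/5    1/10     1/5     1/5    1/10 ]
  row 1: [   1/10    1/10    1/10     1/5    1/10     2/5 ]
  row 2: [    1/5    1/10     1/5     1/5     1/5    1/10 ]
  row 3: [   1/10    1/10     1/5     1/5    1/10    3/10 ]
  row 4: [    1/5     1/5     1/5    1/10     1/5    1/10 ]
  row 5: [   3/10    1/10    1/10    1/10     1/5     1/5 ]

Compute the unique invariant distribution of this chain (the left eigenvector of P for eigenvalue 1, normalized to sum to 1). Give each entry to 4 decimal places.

Balance equations π_j = Σ_i π_i·P[i][j]:
  π_0 = 1/5·π_0 + 1/10·π_1 + 1/5·π_2 + 1/10·π_3 + 1/5·π_4 + 3/10·π_5
  π_1 = 1/5·π_0 + 1/10·π_1 + 1/10·π_2 + 1/10·π_3 + 1/5·π_4 + 1/10·π_5
  π_2 = 1/10·π_0 + 1/10·π_1 + 1/5·π_2 + 1/5·π_3 + 1/5·π_4 + 1/10·π_5
  π_3 = 1/5·π_0 + 1/5·π_1 + 1/5·π_2 + 1/5·π_3 + 1/10·π_4 + 1/10·π_5
  π_4 = 1/5·π_0 + 1/10·π_1 + 1/5·π_2 + 1/10·π_3 + 1/5·π_4 + 1/5·π_5
  normalize: π_0 + π_1 + π_2 + π_3 + π_4 + π_5 = 1
Solving the linear system gives exactly π = [17527/92581, 12585/92581, 13720/92581, 15157/92581, 15742/92581, 17850/92581].

π = [0.1893, 0.1359, 0.1482, 0.1637, 0.1700, 0.1928]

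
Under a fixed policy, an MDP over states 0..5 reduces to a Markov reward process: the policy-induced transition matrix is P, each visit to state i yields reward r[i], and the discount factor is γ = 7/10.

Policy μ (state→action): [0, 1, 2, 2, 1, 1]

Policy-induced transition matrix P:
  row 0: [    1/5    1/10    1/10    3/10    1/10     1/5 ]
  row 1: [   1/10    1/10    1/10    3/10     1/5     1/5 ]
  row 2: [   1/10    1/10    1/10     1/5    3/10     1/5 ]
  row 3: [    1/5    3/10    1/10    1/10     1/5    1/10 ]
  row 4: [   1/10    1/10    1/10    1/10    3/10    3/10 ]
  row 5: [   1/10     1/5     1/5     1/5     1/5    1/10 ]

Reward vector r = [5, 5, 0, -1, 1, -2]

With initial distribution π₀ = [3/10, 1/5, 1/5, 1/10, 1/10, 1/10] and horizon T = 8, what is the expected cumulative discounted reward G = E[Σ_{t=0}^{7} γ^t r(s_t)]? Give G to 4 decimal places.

G = 4.5864

t=0: π = [0.3000, 0.2000, 0.2000, 0.1000, 0.1000, 0.1000], E[r] = 2.3000, γ^t·E[r] = 2.300000, running G = 2.300000
t=1: π = [0.1400, 0.1300, 0.1100, 0.2300, 0.2000, 0.1900], E[r] = 0.9400, γ^t·E[r] = 0.658000, running G = 2.958000
t=2: π = [0.1370, 0.1650, 0.1190, 0.1840, 0.2170, 0.1780], E[r] = 1.1870, γ^t·E[r] = 0.581630, running G = 3.539630
t=3: π = [0.1321, 0.1546, 0.1178, 0.1901, 0.2199, 0.1855], E[r] = 1.0923, γ^t·E[r] = 0.374659, running G = 3.914289
t=4: π = [0.1322, 0.1566, 0.1186, 0.1877, 0.2206, 0.1844], E[r] = 1.1080, γ^t·E[r] = 0.266026, running G = 4.180315
t=5: π = [0.1320, 0.1560, 0.1184, 0.1881, 0.2207, 0.1848], E[r] = 1.1028, γ^t·E[r] = 0.185343, running G = 4.365658
t=6: π = [0.1320, 0.1561, 0.1185, 0.1879, 0.2207, 0.1848], E[r] = 1.1037, γ^t·E[r] = 0.129853, running G = 4.495511
t=7: π = [0.1320, 0.1561, 0.1185, 0.1879, 0.2207, 0.1848], E[r] = 1.1034, γ^t·E[r] = 0.090873, running G = 4.586385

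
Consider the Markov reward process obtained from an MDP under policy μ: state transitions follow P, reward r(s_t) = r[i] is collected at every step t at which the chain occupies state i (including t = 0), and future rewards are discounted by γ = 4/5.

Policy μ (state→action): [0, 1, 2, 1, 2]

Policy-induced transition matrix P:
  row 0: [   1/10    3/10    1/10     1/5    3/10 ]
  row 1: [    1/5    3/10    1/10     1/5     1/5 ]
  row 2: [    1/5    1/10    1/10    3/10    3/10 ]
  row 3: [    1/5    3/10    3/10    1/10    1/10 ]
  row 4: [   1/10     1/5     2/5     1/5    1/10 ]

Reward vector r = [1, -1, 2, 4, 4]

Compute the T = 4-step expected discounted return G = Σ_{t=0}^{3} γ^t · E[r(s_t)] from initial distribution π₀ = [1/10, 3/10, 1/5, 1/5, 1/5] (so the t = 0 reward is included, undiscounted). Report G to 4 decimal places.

t=0: π = [0.1000, 0.3000, 0.2000, 0.2000, 0.2000], E[r] = 1.8000, γ^t·E[r] = 1.800000, running G = 1.800000
t=1: π = [0.1700, 0.2400, 0.2000, 0.2000, 0.1900], E[r] = 1.8900, γ^t·E[r] = 1.512000, running G = 3.312000
t=2: π = [0.1640, 0.2410, 0.1970, 0.2000, 0.1980], E[r] = 1.9090, γ^t·E[r] = 1.221760, running G = 4.533760
t=3: π = [0.1638, 0.2408, 0.1994, 0.1997, 0.1963], E[r] = 1.9058, γ^t·E[r] = 0.975770, running G = 5.509530

G = 5.5095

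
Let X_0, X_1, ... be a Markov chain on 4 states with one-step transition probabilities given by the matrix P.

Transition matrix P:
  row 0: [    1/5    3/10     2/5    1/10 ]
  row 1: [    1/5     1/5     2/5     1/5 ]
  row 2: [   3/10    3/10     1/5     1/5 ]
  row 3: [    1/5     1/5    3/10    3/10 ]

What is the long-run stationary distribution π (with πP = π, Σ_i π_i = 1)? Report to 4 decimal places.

Balance equations π_j = Σ_i π_i·P[i][j]:
  π_0 = 1/5·π_0 + 1/5·π_1 + 3/10·π_2 + 1/5·π_3
  π_1 = 3/10·π_0 + 1/5·π_1 + 3/10·π_2 + 1/5·π_3
  π_2 = 2/5·π_0 + 2/5·π_1 + 1/5·π_2 + 3/10·π_3
  normalize: π_0 + π_1 + π_2 + π_3 = 1
Solving the linear system gives exactly π = [250/1079, 275/1079, 342/1079, 212/1079].

π = [0.2317, 0.2549, 0.3170, 0.1965]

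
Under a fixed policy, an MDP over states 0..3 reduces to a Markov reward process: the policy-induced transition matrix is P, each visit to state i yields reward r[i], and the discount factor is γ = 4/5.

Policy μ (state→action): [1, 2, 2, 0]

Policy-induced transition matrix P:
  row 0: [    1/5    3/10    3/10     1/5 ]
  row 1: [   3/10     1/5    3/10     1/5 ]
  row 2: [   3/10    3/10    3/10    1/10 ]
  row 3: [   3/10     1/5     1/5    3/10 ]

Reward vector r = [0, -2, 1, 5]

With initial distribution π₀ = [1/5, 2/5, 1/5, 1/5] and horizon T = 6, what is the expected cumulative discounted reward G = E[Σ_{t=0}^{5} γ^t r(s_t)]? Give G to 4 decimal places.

t=0: π = [0.2000, 0.4000, 0.2000, 0.2000], E[r] = 0.4000, γ^t·E[r] = 0.400000, running G = 0.400000
t=1: π = [0.2800, 0.2400, 0.2800, 0.2000], E[r] = 0.8000, γ^t·E[r] = 0.640000, running G = 1.040000
t=2: π = [0.2720, 0.2560, 0.2800, 0.1920], E[r] = 0.7280, γ^t·E[r] = 0.465920, running G = 1.505920
t=3: π = [0.2728, 0.2552, 0.2808, 0.1912], E[r] = 0.7264, γ^t·E[r] = 0.371917, running G = 1.877837
t=4: π = [0.2727, 0.2554, 0.2809, 0.1910], E[r] = 0.7254, γ^t·E[r] = 0.297107, running G = 2.174944
t=5: π = [0.2727, 0.2554, 0.2809, 0.1910], E[r] = 0.7253, γ^t·E[r] = 0.237652, running G = 2.412596

G = 2.4126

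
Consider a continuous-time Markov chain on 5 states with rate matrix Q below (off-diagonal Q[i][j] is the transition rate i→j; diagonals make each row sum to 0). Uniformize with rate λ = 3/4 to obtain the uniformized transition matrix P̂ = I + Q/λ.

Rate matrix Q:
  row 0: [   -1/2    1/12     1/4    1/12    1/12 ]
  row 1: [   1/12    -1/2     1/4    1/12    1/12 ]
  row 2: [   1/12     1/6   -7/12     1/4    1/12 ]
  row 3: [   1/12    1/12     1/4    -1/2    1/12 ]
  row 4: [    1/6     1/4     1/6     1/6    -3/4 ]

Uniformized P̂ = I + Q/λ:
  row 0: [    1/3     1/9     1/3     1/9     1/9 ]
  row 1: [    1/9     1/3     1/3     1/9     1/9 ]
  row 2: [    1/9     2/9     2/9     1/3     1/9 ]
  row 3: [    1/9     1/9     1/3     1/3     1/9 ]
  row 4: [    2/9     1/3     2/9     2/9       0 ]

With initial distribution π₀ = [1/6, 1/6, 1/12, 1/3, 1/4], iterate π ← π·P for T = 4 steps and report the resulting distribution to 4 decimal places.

t=0: π = [0.1667, 0.1667, 0.0833, 0.3333, 0.2500]
t=1: π = [0.1759, 0.2130, 0.2963, 0.2315, 0.0833]
t=2: π = [0.1595, 0.2099, 0.2912, 0.2377, 0.1019]
t=3: π = [0.1579, 0.2127, 0.2897, 0.2399, 0.0998]
t=4: π = [0.1573, 0.2127, 0.2901, 0.2399, 0.1000]

π = [0.1573, 0.2127, 0.2901, 0.2399, 0.1000]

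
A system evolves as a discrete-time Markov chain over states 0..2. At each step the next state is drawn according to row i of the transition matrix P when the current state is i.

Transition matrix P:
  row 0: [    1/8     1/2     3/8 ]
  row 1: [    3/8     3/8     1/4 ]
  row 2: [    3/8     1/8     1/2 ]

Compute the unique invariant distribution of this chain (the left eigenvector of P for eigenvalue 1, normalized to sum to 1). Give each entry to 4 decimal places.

Balance equations π_j = Σ_i π_i·P[i][j]:
  π_0 = 1/8·π_0 + 3/8·π_1 + 3/8·π_2
  π_1 = 1/2·π_0 + 3/8·π_1 + 1/8·π_2
  normalize: π_0 + π_1 + π_2 = 1
Solving the linear system gives exactly π = [3/10, 19/60, 23/60].

π = [0.3000, 0.3167, 0.3833]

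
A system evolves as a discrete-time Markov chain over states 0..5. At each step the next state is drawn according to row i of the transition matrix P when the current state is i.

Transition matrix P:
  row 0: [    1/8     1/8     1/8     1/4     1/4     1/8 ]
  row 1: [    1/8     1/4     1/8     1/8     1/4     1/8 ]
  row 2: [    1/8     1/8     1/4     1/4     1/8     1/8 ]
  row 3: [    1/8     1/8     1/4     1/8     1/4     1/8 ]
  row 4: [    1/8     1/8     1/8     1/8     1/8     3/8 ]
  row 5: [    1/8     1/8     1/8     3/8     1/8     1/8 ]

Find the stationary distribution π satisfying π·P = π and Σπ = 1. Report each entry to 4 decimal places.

Balance equations π_j = Σ_i π_i·P[i][j]:
  π_0 = 1/8·π_0 + 1/8·π_1 + 1/8·π_2 + 1/8·π_3 + 1/8·π_4 + 1/8·π_5
  π_1 = 1/8·π_0 + 1/4·π_1 + 1/8·π_2 + 1/8·π_3 + 1/8·π_4 + 1/8·π_5
  π_2 = 1/8·π_0 + 1/8·π_1 + 1/4·π_2 + 1/4·π_3 + 1/8·π_4 + 1/8·π_5
  π_3 = 1/4·π_0 + 1/8·π_1 + 1/4·π_2 + 1/8·π_3 + 1/8·π_4 + 3/8·π_5
  π_4 = 1/4·π_0 + 1/4·π_1 + 1/8·π_2 + 1/4·π_3 + 1/8·π_4 + 1/8·π_5
  normalize: π_0 + π_1 + π_2 + π_3 + π_4 + π_5 = 1
Solving the linear system gives exactly π = [1/8, 1/7, 935/5432, 159/776, 125/679, 929/5432].

π = [0.1250, 0.1429, 0.1721, 0.2049, 0.1841, 0.1710]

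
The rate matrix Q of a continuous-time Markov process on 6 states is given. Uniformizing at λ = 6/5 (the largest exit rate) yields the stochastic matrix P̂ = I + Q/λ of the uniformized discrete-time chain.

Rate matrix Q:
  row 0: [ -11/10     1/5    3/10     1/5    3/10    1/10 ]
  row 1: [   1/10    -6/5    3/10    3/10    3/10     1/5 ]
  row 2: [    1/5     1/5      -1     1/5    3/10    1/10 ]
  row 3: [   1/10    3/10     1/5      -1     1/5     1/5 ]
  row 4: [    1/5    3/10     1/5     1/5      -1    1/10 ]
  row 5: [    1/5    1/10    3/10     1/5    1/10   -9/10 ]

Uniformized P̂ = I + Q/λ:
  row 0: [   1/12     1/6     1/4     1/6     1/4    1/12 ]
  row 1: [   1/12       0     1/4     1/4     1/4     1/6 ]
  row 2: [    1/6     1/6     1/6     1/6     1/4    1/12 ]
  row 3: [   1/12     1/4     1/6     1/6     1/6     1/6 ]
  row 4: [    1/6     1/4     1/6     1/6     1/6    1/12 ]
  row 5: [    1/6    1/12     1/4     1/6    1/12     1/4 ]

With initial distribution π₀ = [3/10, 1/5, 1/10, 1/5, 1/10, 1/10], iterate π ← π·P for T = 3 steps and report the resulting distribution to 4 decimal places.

t=0: π = [0.3000, 0.2000, 0.1000, 0.2000, 0.1000, 0.1000]
t=1: π = [0.1083, 0.1500, 0.2167, 0.1833, 0.2083, 0.1333]
t=2: π = [0.1299, 0.1632, 0.1993, 0.1792, 0.1951, 0.1333]
t=3: π = [0.1273, 0.1595, 0.2022, 0.1803, 0.1966, 0.1341]

π = [0.1273, 0.1595, 0.2022, 0.1803, 0.1966, 0.1341]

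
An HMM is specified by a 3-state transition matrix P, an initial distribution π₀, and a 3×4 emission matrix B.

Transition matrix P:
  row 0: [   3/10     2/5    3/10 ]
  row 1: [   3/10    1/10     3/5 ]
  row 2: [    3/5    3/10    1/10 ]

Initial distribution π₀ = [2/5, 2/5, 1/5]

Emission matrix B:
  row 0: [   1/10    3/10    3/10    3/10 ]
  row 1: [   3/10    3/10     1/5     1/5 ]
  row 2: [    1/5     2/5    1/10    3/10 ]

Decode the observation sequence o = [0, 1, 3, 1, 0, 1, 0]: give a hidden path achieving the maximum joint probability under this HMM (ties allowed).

path = [1, 2, 0, 1, 2, 0, 1]

t=0: δ = [4.000e-02, 1.200e-01, 4.000e-02]  (obs o_0=0)
t=1: δ = [1.080e-02, 4.800e-03, 2.880e-02]  ψ = [1, 0, 1]  (obs o_1=1)
t=2: δ = [5.184e-03, 1.728e-03, 9.720e-04]  ψ = [2, 2, 0]  (obs o_2=3)
t=3: δ = [4.666e-04, 6.221e-04, 6.221e-04]  ψ = [0, 0, 0]  (obs o_3=1)
t=4: δ = [3.732e-05, 5.599e-05, 7.465e-05]  ψ = [2, 0, 1]  (obs o_4=0)
t=5: δ = [1.344e-05, 6.718e-06, 1.344e-05]  ψ = [2, 2, 1]  (obs o_5=1)
t=6: δ = [8.062e-07, 1.612e-06, 8.062e-07]  ψ = [2, 0, 0]  (obs o_6=0)
backtrack: best end state = 1; path = [1, 2, 0, 1, 2, 0, 1]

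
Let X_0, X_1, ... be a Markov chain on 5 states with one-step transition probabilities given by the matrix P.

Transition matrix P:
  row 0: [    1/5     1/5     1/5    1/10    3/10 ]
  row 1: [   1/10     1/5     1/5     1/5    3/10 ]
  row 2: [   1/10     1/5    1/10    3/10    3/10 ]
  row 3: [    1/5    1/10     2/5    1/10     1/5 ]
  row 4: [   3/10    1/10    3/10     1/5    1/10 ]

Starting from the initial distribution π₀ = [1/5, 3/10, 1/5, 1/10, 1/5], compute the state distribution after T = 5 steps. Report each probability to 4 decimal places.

t=0: π = [0.2000, 0.3000, 0.2000, 0.1000, 0.2000]
t=1: π = [0.1700, 0.1700, 0.2200, 0.1900, 0.2500]
t=2: π = [0.1860, 0.1560, 0.2410, 0.1860, 0.2310]
t=3: π = [0.1834, 0.1583, 0.2362, 0.1869, 0.2352]
t=4: π = [0.1841, 0.1578, 0.2373, 0.1866, 0.2343]
t=5: π = [0.1839, 0.1579, 0.2370, 0.1867, 0.2345]

π = [0.1839, 0.1579, 0.2370, 0.1867, 0.2345]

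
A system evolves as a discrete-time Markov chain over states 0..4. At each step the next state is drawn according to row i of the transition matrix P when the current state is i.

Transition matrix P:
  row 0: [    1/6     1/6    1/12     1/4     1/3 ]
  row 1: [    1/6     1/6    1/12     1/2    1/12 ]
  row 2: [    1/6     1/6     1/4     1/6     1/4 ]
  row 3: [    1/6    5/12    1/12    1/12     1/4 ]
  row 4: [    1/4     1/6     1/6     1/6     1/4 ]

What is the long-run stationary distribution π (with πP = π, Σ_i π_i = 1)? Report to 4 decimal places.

Balance equations π_j = Σ_i π_i·P[i][j]:
  π_0 = 1/6·π_0 + 1/6·π_1 + 1/6·π_2 + 1/6·π_3 + 1/4·π_4
  π_1 = 1/6·π_0 + 1/6·π_1 + 1/6·π_2 + 5/12·π_3 + 1/6·π_4
  π_2 = 1/12·π_0 + 1/12·π_1 + 1/4·π_2 + 1/12·π_3 + 1/6·π_4
  π_3 = 1/4·π_0 + 1/2·π_1 + 1/6·π_2 + 1/12·π_3 + 1/6·π_4
  normalize: π_0 + π_1 + π_2 + π_3 + π_4 = 1
Solving the linear system gives exactly π = [1912/10299, 4657/20598, 843/6866, 816/3433, 782/3433].

π = [0.1856, 0.2261, 0.1228, 0.2377, 0.2278]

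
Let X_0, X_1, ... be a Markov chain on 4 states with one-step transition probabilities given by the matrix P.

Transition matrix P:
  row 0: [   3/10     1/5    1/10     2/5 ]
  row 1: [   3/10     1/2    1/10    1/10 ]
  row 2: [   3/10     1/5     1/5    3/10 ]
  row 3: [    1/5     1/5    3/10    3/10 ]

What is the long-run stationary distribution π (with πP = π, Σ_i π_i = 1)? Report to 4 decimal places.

π = [0.2730, 0.2857, 0.1711, 0.2702]

Balance equations π_j = Σ_i π_i·P[i][j]:
  π_0 = 3/10·π_0 + 3/10·π_1 + 3/10·π_2 + 1/5·π_3
  π_1 = 1/5·π_0 + 1/2·π_1 + 1/5·π_2 + 1/5·π_3
  π_2 = 1/10·π_0 + 1/10·π_1 + 1/5·π_2 + 3/10·π_3
  normalize: π_0 + π_1 + π_2 + π_3 = 1
Solving the linear system gives exactly π = [193/707, 2/7, 121/707, 191/707].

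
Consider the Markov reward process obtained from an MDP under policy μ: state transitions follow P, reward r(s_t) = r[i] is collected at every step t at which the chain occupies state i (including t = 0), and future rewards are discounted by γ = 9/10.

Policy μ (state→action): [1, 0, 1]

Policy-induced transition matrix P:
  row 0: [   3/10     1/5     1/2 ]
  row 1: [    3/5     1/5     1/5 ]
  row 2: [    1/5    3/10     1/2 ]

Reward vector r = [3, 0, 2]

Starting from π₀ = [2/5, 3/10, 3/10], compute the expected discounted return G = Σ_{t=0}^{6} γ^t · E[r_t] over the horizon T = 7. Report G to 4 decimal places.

G = 9.6287

t=0: π = [0.4000, 0.3000, 0.3000], E[r] = 1.8000, γ^t·E[r] = 1.800000, running G = 1.800000
t=1: π = [0.3600, 0.2300, 0.4100], E[r] = 1.9000, γ^t·E[r] = 1.710000, running G = 3.510000
t=2: π = [0.3280, 0.2410, 0.4310], E[r] = 1.8460, γ^t·E[r] = 1.495260, running G = 5.005260
t=3: π = [0.3292, 0.2431, 0.4277], E[r] = 1.8430, γ^t·E[r] = 1.343547, running G = 6.348807
t=4: π = [0.3302, 0.2428, 0.4271], E[r] = 1.8446, γ^t·E[r] = 1.210255, running G = 7.559062
t=5: π = [0.3301, 0.2427, 0.4272], E[r] = 1.8447, γ^t·E[r] = 1.089283, running G = 8.648345
t=6: π = [0.3301, 0.2427, 0.4272], E[r] = 1.8447, γ^t·E[r] = 0.980329, running G = 9.628674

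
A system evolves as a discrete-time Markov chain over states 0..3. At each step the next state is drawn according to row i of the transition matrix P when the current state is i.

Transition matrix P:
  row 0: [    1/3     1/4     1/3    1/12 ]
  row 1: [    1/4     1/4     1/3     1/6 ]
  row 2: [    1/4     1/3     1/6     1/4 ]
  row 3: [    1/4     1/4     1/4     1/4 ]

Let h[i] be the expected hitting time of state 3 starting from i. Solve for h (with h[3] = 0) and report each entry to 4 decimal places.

First-step conditioning: h[3] = 0; for i ≠ 3, h[i] = 1 + Σ_k P[i][k]·h[k].
  h[0] = 1 + 1/3·h[0] + 1/4·h[1] + 1/3·h[2]
  h[1] = 1 + 1/4·h[0] + 1/4·h[1] + 1/3·h[2]
  h[2] = 1 + 1/4·h[0] + 1/3·h[1] + 1/6·h[2]
Solving the 3×3 linear system over states ≠ 3 gives exactly h = [1008/155, 924/155, 858/155, 0] (h[3] = 0 is the target).

h = [6.5032, 5.9613, 5.5355, 0.0000]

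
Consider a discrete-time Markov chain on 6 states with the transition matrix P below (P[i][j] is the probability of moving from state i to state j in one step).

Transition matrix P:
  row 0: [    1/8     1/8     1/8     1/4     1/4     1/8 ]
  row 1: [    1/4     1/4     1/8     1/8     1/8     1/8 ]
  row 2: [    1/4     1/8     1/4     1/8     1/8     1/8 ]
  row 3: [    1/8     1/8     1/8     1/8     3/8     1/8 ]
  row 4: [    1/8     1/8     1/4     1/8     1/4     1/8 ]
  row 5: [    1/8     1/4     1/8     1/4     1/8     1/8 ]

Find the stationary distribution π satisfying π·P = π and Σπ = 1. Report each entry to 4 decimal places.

π = [0.1667, 0.1607, 0.1733, 0.1615, 0.2128, 0.1250]

Balance equations π_j = Σ_i π_i·P[i][j]:
  π_0 = 1/8·π_0 + 1/4·π_1 + 1/4·π_2 + 1/8·π_3 + 1/8·π_4 + 1/8·π_5
  π_1 = 1/8·π_0 + 1/4·π_1 + 1/8·π_2 + 1/8·π_3 + 1/8·π_4 + 1/4·π_5
  π_2 = 1/8·π_0 + 1/8·π_1 + 1/4·π_2 + 1/8·π_3 + 1/4·π_4 + 1/8·π_5
  π_3 = 1/4·π_0 + 1/8·π_1 + 1/8·π_2 + 1/8·π_3 + 1/8·π_4 + 1/4·π_5
  π_4 = 1/4·π_0 + 1/8·π_1 + 1/8·π_2 + 3/8·π_3 + 1/4·π_4 + 1/8·π_5
  normalize: π_0 + π_1 + π_2 + π_3 + π_4 + π_5 = 1
Solving the linear system gives exactly π = [695/4168, 9/56, 5055/29176, 673/4168, 887/4168, 1/8].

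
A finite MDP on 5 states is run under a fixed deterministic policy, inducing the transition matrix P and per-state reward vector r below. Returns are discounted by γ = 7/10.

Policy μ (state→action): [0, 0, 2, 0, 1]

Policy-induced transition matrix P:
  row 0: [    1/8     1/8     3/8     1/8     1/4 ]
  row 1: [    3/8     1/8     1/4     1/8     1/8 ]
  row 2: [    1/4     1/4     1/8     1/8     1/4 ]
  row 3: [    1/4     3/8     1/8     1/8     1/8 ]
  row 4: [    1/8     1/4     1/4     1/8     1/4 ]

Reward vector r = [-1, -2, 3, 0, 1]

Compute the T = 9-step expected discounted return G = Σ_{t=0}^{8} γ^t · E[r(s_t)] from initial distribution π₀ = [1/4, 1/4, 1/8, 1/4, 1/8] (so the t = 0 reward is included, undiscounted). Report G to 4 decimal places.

G = 0.2986

t=0: π = [0.2500, 0.2500, 0.1250, 0.2500, 0.1250], E[r] = -0.2500, γ^t·E[r] = -0.250000, running G = -0.250000
t=1: π = [0.2344, 0.2188, 0.2344, 0.1250, 0.1875], E[r] = 0.2188, γ^t·E[r] = 0.153125, running G = -0.096875
t=2: π = [0.2246, 0.2090, 0.2344, 0.1250, 0.2070], E[r] = 0.2676, γ^t·E[r] = 0.131113, running G = 0.034238
t=3: π = [0.2222, 0.2114, 0.2332, 0.1250, 0.2083], E[r] = 0.2627, γ^t·E[r] = 0.090104, running G = 0.124343
t=4: π = [0.2226, 0.2114, 0.2330, 0.1250, 0.2079], E[r] = 0.2615, γ^t·E[r] = 0.062780, running G = 0.187123
t=5: π = [0.2226, 0.2114, 0.2331, 0.1250, 0.2079], E[r] = 0.2618, γ^t·E[r] = 0.044007, running G = 0.231130
t=6: π = [0.2226, 0.2114, 0.2331, 0.1250, 0.2080], E[r] = 0.2618, γ^t·E[r] = 0.030800, running G = 0.261930
t=7: π = [0.2226, 0.2114, 0.2331, 0.1250, 0.2080], E[r] = 0.2618, γ^t·E[r] = 0.021560, running G = 0.283490
t=8: π = [0.2226, 0.2114, 0.2331, 0.1250, 0.2080], E[r] = 0.2618, γ^t·E[r] = 0.015092, running G = 0.298582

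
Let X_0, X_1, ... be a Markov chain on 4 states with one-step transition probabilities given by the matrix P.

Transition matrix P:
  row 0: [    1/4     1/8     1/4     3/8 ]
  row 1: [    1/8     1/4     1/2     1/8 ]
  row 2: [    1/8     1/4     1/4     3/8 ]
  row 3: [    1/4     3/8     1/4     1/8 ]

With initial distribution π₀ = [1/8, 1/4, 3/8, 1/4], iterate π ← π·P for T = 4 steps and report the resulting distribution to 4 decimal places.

t=0: π = [0.1250, 0.2500, 0.3750, 0.2500]
t=1: π = [0.1719, 0.2656, 0.3125, 0.2500]
t=2: π = [0.1777, 0.2598, 0.3164, 0.2461]
t=3: π = [0.1780, 0.2585, 0.3149, 0.2485]
t=4: π = [0.1783, 0.2588, 0.3146, 0.2482]

π = [0.1783, 0.2588, 0.3146, 0.2482]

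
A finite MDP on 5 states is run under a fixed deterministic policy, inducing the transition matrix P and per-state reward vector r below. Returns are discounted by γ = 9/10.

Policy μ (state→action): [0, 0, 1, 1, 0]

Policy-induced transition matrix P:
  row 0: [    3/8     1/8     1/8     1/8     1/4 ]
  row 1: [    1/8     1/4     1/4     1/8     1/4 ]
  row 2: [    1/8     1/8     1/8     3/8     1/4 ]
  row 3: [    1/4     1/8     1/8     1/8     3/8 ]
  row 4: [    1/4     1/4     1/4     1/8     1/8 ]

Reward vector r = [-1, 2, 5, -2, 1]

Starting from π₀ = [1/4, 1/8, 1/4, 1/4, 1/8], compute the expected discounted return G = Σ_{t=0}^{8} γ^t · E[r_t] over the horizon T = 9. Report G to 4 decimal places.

t=0: π = [0.2500, 0.1250, 0.2500, 0.2500, 0.1250], E[r] = 0.8750, γ^t·E[r] = 0.875000, running G = 0.875000
t=1: π = [0.2344, 0.1563, 0.1563, 0.1875, 0.2656], E[r] = 0.7500, γ^t·E[r] = 0.675000, running G = 1.550000
t=2: π = [0.2402, 0.1777, 0.1777, 0.1641, 0.2402], E[r] = 0.9160, γ^t·E[r] = 0.741973, running G = 2.291973
t=3: π = [0.2356, 0.1772, 0.1772, 0.1694, 0.2405], E[r] = 0.9067, γ^t·E[r] = 0.661012, running G = 2.952985
t=4: π = [0.2351, 0.1772, 0.1772, 0.1693, 0.2411], E[r] = 0.9079, γ^t·E[r] = 0.595652, running G = 3.548637
t=5: π = [0.2351, 0.1773, 0.1773, 0.1693, 0.2410], E[r] = 0.9084, γ^t·E[r] = 0.536384, running G = 4.085021
t=6: π = [0.2351, 0.1773, 0.1773, 0.1693, 0.2410], E[r] = 0.9084, γ^t·E[r] = 0.482736, running G = 4.567756
t=7: π = [0.2351, 0.1773, 0.1773, 0.1693, 0.2410], E[r] = 0.9084, γ^t·E[r] = 0.434468, running G = 5.002224
t=8: π = [0.2351, 0.1773, 0.1773, 0.1693, 0.2410], E[r] = 0.9084, γ^t·E[r] = 0.391022, running G = 5.393246

G = 5.3932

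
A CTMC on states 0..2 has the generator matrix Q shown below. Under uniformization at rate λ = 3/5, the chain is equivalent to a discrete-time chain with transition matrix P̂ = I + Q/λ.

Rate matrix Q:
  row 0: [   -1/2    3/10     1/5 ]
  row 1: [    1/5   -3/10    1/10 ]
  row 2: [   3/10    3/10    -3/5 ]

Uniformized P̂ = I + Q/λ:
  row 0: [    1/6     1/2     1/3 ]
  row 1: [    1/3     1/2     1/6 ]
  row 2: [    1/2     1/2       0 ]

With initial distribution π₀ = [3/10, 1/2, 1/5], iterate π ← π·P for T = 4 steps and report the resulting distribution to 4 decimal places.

t=0: π = [0.3000, 0.5000, 0.2000]
t=1: π = [0.3167, 0.5000, 0.1833]
t=2: π = [0.3111, 0.5000, 0.1889]
t=3: π = [0.3130, 0.5000, 0.1870]
t=4: π = [0.3123, 0.5000, 0.1877]

π = [0.3123, 0.5000, 0.1877]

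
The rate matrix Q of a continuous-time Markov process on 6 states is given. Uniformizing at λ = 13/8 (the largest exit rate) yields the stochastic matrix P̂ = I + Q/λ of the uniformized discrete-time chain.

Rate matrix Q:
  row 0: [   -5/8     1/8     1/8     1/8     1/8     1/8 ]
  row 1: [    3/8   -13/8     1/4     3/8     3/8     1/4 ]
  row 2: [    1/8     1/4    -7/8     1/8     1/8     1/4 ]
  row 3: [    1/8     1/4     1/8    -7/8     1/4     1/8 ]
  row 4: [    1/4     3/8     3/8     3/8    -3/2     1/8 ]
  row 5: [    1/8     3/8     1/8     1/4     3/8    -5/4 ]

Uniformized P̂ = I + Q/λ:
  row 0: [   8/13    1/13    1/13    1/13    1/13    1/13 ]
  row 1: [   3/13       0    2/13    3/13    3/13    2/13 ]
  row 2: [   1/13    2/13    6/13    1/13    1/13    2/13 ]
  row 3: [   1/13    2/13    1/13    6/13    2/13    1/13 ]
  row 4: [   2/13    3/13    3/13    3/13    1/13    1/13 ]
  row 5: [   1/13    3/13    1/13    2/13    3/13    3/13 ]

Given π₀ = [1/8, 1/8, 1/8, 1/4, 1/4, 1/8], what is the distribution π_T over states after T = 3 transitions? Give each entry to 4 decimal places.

t=0: π = [0.1250, 0.1250, 0.1250, 0.2500, 0.2500, 0.1250]
t=1: π = [0.1827, 0.1538, 0.1731, 0.2404, 0.1346, 0.1154]
t=2: π = [0.2093, 0.1354, 0.1760, 0.2226, 0.1368, 0.1198]
t=3: π = [0.2210, 0.1367, 0.1761, 0.2136, 0.1333, 0.1193]

π = [0.2210, 0.1367, 0.1761, 0.2136, 0.1333, 0.1193]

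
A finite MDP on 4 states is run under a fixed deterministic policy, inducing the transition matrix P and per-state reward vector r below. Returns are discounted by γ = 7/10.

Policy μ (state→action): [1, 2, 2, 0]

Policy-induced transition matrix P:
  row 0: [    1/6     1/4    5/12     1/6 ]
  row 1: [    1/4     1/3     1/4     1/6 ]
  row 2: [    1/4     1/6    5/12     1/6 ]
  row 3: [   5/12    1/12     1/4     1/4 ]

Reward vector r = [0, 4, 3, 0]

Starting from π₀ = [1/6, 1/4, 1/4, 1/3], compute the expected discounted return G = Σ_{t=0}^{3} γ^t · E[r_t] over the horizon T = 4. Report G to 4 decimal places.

t=0: π = [0.1667, 0.2500, 0.2500, 0.3333], E[r] = 1.7500, γ^t·E[r] = 1.750000, running G = 1.750000
t=1: π = [0.2917, 0.1944, 0.3194, 0.1944], E[r] = 1.7361, γ^t·E[r] = 1.215278, running G = 2.965278
t=2: π = [0.2581, 0.2072, 0.3519, 0.1829], E[r] = 1.8843, γ^t·E[r] = 0.923287, running G = 3.888565
t=3: π = [0.2590, 0.2075, 0.3517, 0.1819], E[r] = 1.8848, γ^t·E[r] = 0.646499, running G = 4.535064

G = 4.5351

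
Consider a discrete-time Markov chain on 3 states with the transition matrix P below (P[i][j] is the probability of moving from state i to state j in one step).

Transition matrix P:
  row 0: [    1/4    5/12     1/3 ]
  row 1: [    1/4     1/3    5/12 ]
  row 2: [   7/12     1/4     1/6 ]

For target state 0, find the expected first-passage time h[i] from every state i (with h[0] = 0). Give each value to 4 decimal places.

First-step conditioning: h[0] = 0; for i ≠ 0, h[i] = 1 + Σ_k P[i][k]·h[k].
  h[1] = 1 + 1/3·h[1] + 5/12·h[2]
  h[2] = 1 + 1/4·h[1] + 1/6·h[2]
Solving the 2×2 linear system over states ≠ 0 gives exactly h = [0, 36/13, 132/65] (h[0] = 0 is the target).

h = [0.0000, 2.7692, 2.0308]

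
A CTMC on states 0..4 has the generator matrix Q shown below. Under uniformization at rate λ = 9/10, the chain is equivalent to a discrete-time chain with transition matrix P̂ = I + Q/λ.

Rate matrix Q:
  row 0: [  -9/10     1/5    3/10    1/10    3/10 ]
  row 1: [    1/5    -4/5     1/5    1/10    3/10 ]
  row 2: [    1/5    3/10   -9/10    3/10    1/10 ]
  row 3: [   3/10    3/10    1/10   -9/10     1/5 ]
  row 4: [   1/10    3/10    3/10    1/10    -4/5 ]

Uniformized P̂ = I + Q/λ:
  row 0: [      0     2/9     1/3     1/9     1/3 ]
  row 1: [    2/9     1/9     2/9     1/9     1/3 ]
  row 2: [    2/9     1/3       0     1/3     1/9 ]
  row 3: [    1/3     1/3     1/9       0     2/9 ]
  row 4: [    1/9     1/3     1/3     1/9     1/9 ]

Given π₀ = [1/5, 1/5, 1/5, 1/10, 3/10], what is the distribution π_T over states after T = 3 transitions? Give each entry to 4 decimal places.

t=0: π = [0.2000, 0.2000, 0.2000, 0.1000, 0.3000]
t=1: π = [0.1556, 0.2667, 0.2222, 0.1444, 0.2111]
t=2: π = [0.1802, 0.2568, 0.1975, 0.1444, 0.2210]
t=3: π = [0.1737, 0.2562, 0.2069, 0.1390, 0.2243]

π = [0.1737, 0.2562, 0.2069, 0.1390, 0.2243]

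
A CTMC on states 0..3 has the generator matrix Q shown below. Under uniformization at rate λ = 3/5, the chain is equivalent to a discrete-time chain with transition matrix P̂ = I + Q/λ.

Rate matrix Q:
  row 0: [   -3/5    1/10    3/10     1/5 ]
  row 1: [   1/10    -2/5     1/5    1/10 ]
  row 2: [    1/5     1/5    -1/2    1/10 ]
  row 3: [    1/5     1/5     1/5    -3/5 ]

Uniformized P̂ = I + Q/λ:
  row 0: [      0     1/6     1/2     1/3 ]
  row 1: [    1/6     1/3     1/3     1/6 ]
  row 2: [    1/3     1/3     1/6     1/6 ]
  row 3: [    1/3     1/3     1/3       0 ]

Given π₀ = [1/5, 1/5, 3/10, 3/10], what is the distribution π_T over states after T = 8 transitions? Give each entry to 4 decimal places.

π = [0.2127, 0.2979, 0.3161, 0.1733]

t=0: π = [0.2000, 0.2000, 0.3000, 0.3000]
t=1: π = [0.2333, 0.3000, 0.3167, 0.1500]
t=2: π = [0.2056, 0.2944, 0.3194, 0.1806]
t=3: π = [0.2157, 0.2991, 0.3144, 0.1708]
t=4: π = [0.2116, 0.2974, 0.3169, 0.1742]
t=5: π = [0.2132, 0.2981, 0.3158, 0.1729]
t=6: π = [0.2126, 0.2978, 0.3162, 0.1734]
t=7: π = [0.2128, 0.2979, 0.3161, 0.1732]
t=8: π = [0.2127, 0.2979, 0.3161, 0.1733]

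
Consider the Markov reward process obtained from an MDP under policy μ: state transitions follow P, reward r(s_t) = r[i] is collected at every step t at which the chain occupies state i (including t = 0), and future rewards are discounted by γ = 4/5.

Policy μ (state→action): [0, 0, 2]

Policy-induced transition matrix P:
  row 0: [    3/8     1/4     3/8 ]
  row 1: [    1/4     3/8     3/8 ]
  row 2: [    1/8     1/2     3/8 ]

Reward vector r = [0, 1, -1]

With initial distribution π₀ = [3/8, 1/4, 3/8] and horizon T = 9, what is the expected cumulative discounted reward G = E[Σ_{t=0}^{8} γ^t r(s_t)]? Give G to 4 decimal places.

G = -0.0814

t=0: π = [0.3750, 0.2500, 0.3750], E[r] = -0.1250, γ^t·E[r] = -0.125000, running G = -0.125000
t=1: π = [0.2500, 0.3750, 0.3750], E[r] = 0.0000, γ^t·E[r] = 0.000000, running G = -0.125000
t=2: π = [0.2344, 0.3906, 0.3750], E[r] = 0.0156, γ^t·E[r] = 0.010000, running G = -0.115000
t=3: π = [0.2324, 0.3926, 0.3750], E[r] = 0.0176, γ^t·E[r] = 0.009000, running G = -0.106000
t=4: π = [0.2322, 0.3928, 0.3750], E[r] = 0.0178, γ^t·E[r] = 0.007300, running G = -0.098700
t=5: π = [0.2321, 0.3929, 0.3750], E[r] = 0.0179, γ^t·E[r] = 0.005850, running G = -0.092850
t=6: π = [0.2321, 0.3929, 0.3750], E[r] = 0.0179, γ^t·E[r] = 0.004681, running G = -0.088169
t=7: π = [0.2321, 0.3929, 0.3750], E[r] = 0.0179, γ^t·E[r] = 0.003745, running G = -0.084424
t=8: π = [0.2321, 0.3929, 0.3750], E[r] = 0.0179, γ^t·E[r] = 0.002996, running G = -0.081428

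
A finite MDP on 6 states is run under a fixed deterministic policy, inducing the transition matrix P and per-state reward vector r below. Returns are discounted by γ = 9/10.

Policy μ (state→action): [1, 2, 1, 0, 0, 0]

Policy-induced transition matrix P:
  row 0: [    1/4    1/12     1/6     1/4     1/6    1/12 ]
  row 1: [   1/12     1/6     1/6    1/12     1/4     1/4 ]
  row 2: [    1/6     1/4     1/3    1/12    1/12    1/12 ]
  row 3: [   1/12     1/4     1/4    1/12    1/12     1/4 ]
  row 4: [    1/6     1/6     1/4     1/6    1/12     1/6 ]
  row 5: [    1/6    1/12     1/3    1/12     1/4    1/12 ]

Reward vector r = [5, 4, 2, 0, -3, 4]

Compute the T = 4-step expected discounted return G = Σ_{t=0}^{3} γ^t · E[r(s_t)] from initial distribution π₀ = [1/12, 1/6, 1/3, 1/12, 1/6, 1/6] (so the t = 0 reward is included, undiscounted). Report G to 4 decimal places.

G = 7.0991

t=0: π = [0.0833, 0.1667, 0.3333, 0.0833, 0.1667, 0.1667], E[r] = 1.9167, γ^t·E[r] = 1.916667, running G = 1.916667
t=1: π = [0.1528, 0.1806, 0.2708, 0.1111, 0.1458, 0.1389], E[r] = 2.1458, γ^t·E[r] = 1.931250, running G = 3.847917
t=2: π = [0.1551, 0.1742, 0.2564, 0.1209, 0.1493, 0.1441], E[r] = 2.1134, γ^t·E[r] = 1.711875, running G = 5.559792
t=3: π = [0.1550, 0.1732, 0.2559, 0.1216, 0.1493, 0.1450], E[r] = 2.1115, γ^t·E[r] = 1.539281, running G = 7.099073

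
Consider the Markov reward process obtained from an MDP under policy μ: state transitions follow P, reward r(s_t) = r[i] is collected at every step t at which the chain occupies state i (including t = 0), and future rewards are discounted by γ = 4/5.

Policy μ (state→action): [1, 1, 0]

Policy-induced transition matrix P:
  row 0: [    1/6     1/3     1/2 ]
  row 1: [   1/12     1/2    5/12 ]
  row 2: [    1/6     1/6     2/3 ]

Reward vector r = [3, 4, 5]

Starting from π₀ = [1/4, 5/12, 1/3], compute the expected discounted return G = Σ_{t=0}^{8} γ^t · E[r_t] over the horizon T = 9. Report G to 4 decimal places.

G = 18.7870

t=0: π = [0.2500, 0.4167, 0.3333], E[r] = 4.0833, γ^t·E[r] = 4.083333, running G = 4.083333
t=1: π = [0.1319, 0.3472, 0.5208], E[r] = 4.3889, γ^t·E[r] = 3.511111, running G = 7.594444
t=2: π = [0.1377, 0.3044, 0.5579], E[r] = 4.4201, γ^t·E[r] = 2.828889, running G = 10.423333
t=3: π = [0.1413, 0.2911, 0.5676], E[r] = 4.4263, γ^t·E[r] = 2.266272, running G = 12.689605
t=4: π = [0.1424, 0.2872, 0.5703], E[r] = 4.4279, γ^t·E[r] = 1.813682, running G = 14.503287
t=5: π = [0.1427, 0.2862, 0.5711], E[r] = 4.4284, γ^t·E[r] = 1.451095, running G = 15.954382
t=6: π = [0.1428, 0.2858, 0.5713], E[r] = 4.4285, γ^t·E[r] = 1.160910, running G = 17.115292
t=7: π = [0.1428, 0.2857, 0.5714], E[r] = 4.4286, γ^t·E[r] = 0.928736, running G = 18.044028
t=8: π = [0.1429, 0.2857, 0.5714], E[r] = 4.4286, γ^t·E[r] = 0.742990, running G = 18.787018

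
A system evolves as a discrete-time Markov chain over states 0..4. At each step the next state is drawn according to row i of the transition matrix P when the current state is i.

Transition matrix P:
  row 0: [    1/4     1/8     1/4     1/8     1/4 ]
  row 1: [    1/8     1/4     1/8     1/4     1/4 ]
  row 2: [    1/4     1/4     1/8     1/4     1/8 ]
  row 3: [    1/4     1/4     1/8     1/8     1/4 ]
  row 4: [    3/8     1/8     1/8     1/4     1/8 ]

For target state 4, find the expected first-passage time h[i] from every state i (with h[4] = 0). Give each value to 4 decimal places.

h = [4.3996, 4.3222, 4.8722, 4.3308, 0.0000]

First-step conditioning: h[4] = 0; for i ≠ 4, h[i] = 1 + Σ_k P[i][k]·h[k].
  h[0] = 1 + 1/4·h[0] + 1/8·h[1] + 1/4·h[2] + 1/8·h[3]
  h[1] = 1 + 1/8·h[0] + 1/4·h[1] + 1/8·h[2] + 1/4·h[3]
  h[2] = 1 + 1/4·h[0] + 1/4·h[1] + 1/8·h[2] + 1/4·h[3]
  h[3] = 1 + 1/4·h[0] + 1/4·h[1] + 1/8·h[2] + 1/8·h[3]
Solving the 4×4 linear system over states ≠ 4 gives exactly h = [4096/931, 4024/931, 648/133, 576/133, 0] (h[4] = 0 is the target).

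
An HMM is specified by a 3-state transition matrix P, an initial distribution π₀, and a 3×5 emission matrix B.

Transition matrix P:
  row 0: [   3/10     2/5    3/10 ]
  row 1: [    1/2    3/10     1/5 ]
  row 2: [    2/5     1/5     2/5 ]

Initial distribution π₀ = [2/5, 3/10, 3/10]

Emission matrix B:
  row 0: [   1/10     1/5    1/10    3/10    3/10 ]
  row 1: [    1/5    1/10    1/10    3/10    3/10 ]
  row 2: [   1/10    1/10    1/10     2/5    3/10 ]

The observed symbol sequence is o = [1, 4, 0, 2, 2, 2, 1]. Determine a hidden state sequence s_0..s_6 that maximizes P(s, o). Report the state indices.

t=0: δ = [8.000e-02, 3.000e-02, 3.000e-02]  (obs o_0=1)
t=1: δ = [7.200e-03, 9.600e-03, 7.200e-03]  ψ = [0, 0, 0]  (obs o_1=4)
t=2: δ = [4.800e-04, 5.760e-04, 2.880e-04]  ψ = [1, 0, 2]  (obs o_2=0)
t=3: δ = [2.880e-05, 1.920e-05, 1.440e-05]  ψ = [1, 0, 0]  (obs o_3=2)
t=4: δ = [9.600e-07, 1.152e-06, 8.640e-07]  ψ = [1, 0, 0]  (obs o_4=2)
t=5: δ = [5.760e-08, 3.840e-08, 3.456e-08]  ψ = [1, 0, 2]  (obs o_5=2)
t=6: δ = [3.840e-09, 2.304e-09, 1.728e-09]  ψ = [1, 0, 0]  (obs o_6=1)
backtrack: best end state = 0; path = [0, 1, 0, 1, 0, 1, 0]

path = [0, 1, 0, 1, 0, 1, 0]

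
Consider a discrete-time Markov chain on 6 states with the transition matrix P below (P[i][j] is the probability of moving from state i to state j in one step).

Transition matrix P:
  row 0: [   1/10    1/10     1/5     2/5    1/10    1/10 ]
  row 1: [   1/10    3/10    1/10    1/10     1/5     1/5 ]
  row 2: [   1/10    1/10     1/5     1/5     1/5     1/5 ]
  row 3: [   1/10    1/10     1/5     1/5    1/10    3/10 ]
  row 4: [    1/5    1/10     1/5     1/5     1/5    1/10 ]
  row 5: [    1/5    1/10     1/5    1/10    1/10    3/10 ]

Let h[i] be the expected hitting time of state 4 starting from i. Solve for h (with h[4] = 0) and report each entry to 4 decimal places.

h = [7.6190, 6.7619, 6.8571, 7.6190, 0.0000, 7.6190]

First-step conditioning: h[4] = 0; for i ≠ 4, h[i] = 1 + Σ_k P[i][k]·h[k].
  h[0] = 1 + 1/10·h[0] + 1/10·h[1] + 1/5·h[2] + 2/5·h[3] + 1/10·h[5]
  h[1] = 1 + 1/10·h[0] + 3/10·h[1] + 1/10·h[2] + 1/10·h[3] + 1/5·h[5]
  h[2] = 1 + 1/10·h[0] + 1/10·h[1] + 1/5·h[2] + 1/5·h[3] + 1/5·h[5]
  h[3] = 1 + 1/10·h[0] + 1/10·h[1] + 1/5·h[2] + 1/5·h[3] + 3/10·h[5]
  h[5] = 1 + 1/5·h[0] + 1/10·h[1] + 1/5·h[2] + 1/10·h[3] + 3/10·h[5]
Solving the 5×5 linear system over states ≠ 4 gives exactly h = [160/21, 142/21, 48/7, 160/21, 0, 160/21] (h[4] = 0 is the target).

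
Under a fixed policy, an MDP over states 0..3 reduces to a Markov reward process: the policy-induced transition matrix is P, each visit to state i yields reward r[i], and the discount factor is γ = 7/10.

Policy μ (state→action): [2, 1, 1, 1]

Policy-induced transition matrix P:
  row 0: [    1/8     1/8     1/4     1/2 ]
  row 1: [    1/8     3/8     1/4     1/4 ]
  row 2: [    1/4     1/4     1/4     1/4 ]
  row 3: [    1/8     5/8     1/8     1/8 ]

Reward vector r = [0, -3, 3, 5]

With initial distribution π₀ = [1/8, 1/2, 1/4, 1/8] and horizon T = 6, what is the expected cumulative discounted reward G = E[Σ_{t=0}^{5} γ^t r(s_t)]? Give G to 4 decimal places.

G = 1.5841

t=0: π = [0.1250, 0.5000, 0.2500, 0.1250], E[r] = -0.1250, γ^t·E[r] = -0.125000, running G = -0.125000
t=1: π = [0.1563, 0.3438, 0.2344, 0.2656], E[r] = 1.0000, γ^t·E[r] = 0.700000, running G = 0.575000
t=2: π = [0.1543, 0.3730, 0.2168, 0.2559], E[r] = 0.8105, γ^t·E[r] = 0.397168, running G = 0.972168
t=3: π = [0.1521, 0.3733, 0.2180, 0.2566], E[r] = 0.8171, γ^t·E[r] = 0.280279, running G = 1.252447
t=4: π = [0.1523, 0.3739, 0.2179, 0.2560], E[r] = 0.8119, γ^t·E[r] = 0.194942, running G = 1.447389
t=5: π = [0.1522, 0.3737, 0.2180, 0.2561], E[r] = 0.8133, γ^t·E[r] = 0.136693, running G = 1.584082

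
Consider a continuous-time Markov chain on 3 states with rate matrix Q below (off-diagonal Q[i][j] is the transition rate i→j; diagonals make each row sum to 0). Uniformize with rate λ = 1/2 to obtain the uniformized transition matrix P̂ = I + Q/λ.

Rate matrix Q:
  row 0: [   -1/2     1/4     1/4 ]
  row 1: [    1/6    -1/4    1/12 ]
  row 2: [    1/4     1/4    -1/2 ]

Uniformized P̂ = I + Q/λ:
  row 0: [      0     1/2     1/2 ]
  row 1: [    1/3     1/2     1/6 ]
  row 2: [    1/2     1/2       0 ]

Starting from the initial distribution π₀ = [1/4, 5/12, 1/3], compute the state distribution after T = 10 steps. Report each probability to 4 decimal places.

π = [0.2777, 0.5000, 0.2223]

t=0: π = [0.2500, 0.4167, 0.3333]
t=1: π = [0.3056, 0.5000, 0.1944]
t=2: π = [0.2639, 0.5000, 0.2361]
t=3: π = [0.2847, 0.5000, 0.2153]
t=4: π = [0.2743, 0.5000, 0.2257]
t=5: π = [0.2795, 0.5000, 0.2205]
t=6: π = [0.2769, 0.5000, 0.2231]
t=7: π = [0.2782, 0.5000, 0.2218]
t=8: π = [0.2776, 0.5000, 0.2224]
t=9: π = [0.2779, 0.5000, 0.2221]
t=10: π = [0.2777, 0.5000, 0.2223]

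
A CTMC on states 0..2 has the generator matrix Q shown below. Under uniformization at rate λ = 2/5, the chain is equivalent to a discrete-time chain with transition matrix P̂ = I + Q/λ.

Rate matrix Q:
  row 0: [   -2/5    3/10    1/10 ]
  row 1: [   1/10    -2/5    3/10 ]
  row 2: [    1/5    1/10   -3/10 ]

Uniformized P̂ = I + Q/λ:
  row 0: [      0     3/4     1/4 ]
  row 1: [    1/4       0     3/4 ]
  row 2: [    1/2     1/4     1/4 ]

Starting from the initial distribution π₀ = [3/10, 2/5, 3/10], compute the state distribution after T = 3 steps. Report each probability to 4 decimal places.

t=0: π = [0.3000, 0.4000, 0.3000]
t=1: π = [0.2500, 0.3000, 0.4500]
t=2: π = [0.3000, 0.3000, 0.4000]
t=3: π = [0.2750, 0.3250, 0.4000]

π = [0.2750, 0.3250, 0.4000]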